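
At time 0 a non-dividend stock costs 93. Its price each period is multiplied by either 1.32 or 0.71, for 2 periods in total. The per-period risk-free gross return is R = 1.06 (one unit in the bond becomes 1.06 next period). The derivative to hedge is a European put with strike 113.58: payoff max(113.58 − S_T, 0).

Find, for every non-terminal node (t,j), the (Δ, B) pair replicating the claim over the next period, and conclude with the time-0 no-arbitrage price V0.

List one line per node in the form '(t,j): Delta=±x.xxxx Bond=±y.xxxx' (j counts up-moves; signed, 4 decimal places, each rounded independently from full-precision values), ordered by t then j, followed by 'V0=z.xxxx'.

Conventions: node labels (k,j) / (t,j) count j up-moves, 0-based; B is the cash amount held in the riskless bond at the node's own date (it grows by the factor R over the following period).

Risk-neutral probability p* = (R−d)/(u−d) = (1.06−0.71)/(1.32−0.71) = 0.5738.
At maturity the claim pays: V(2,0)=66.6987, V(2,1)=26.4204, V(2,2)=0.0000
  t=1,j=0: stock 66.0300 → up 87.1596 (V=26.4204), down 46.8813 (V=66.6987). Price 41.1209; hedge Δ=-1.0000, bond B=107.1509.
  t=1,j=1: stock 122.7600 → up 162.0432 (V=0.0000), down 87.1596 (V=26.4204). Price 10.6237; hedge Δ=-0.3528, bond B=53.9359.
  t=0,j=0: stock 93.0000 → up 122.7600 (V=10.6237), down 66.0300 (V=41.1209). Price 22.2854; hedge Δ=-0.5376, bond B=72.2808.
Sanity check at the root: Δ(0,0)·S0 + B(0,0) reproduces V0 = 22.2854.

(0,0): Delta=-0.5376 Bond=72.2808
(1,0): Delta=-1.0000 Bond=107.1509
(1,1): Delta=-0.3528 Bond=53.9359
V0=22.2854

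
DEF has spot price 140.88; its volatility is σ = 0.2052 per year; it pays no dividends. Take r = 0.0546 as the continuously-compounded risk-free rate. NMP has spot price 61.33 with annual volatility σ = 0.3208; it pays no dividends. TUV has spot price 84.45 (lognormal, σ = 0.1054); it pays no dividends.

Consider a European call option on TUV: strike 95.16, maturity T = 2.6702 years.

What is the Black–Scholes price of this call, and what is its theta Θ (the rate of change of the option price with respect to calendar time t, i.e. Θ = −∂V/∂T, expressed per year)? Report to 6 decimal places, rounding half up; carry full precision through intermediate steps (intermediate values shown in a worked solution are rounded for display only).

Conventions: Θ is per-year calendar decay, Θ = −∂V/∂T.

σ√T = 0.1054·√2.6702 = 0.172231
d₁ = (ln(S/K) + (r+σ²/2)T) / (σ√T) = (ln(84.45/95.16) + (0.0546+0.1054²/2)·2.6702) / 0.172231 = (-0.119400 + 0.160625) / 0.172231 = 0.239356
d₂ = d₁ − σ√T = 0.239356 − 0.172231 = 0.067125
e^{−rT} = 0.864337
N(d₁) = 0.594585,  N(d₂) = 0.526759
Call price V = S·N(d₁) − K·e^{−rT}·N(d₂) = 50.212738 − 43.326066 = 6.886672
φ(d₁) = (1/√(2π))·e^{−d₁²/2} = 0.387676
Θ = −S·φ(d₁)·σ/(2√T) − r·K·e^{−rT}·N(d₂) = −1.055863 − 2.365603 = -3.421467

price = 6.886672
Θ = -3.421467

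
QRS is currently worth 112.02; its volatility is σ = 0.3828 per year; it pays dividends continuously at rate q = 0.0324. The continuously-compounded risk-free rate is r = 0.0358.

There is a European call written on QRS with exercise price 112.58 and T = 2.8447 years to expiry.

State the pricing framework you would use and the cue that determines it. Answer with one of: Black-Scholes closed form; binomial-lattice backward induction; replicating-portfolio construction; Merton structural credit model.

framework: Black-Scholes closed form

Key observation: with QRS following a GBM at constant σ and r, the European call struck at 112.58 prices in closed form — nothing here needs a stepwise model or a balance sheet.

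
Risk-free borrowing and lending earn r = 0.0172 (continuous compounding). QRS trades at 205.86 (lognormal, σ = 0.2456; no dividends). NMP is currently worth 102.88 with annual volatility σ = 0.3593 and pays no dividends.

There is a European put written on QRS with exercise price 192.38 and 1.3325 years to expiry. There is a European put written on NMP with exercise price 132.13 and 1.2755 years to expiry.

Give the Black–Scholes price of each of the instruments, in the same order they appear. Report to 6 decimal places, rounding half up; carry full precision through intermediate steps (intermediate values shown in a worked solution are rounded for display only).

price(QRS put K=192.38) = 14.397198
price(NMP put K=132.13) = 34.676675

[QRS put K=192.38]
σ√T = 0.2456·√1.3325 = 0.283506
d₁ = (ln(S/K) + (r+σ²/2)T) / (σ√T) = (ln(205.86/192.38) + (0.0172+0.2456²/2)·1.3325) / 0.283506 = (0.067724 + 0.063107) / 0.283506 = 0.461474
d₂ = d₁ − σ√T = 0.461474 − 0.283506 = 0.177968
e^{−rT} = 0.977342
N(−d₁) = 0.322229,  N(−d₂) = 0.429374
price = K·e^{−rT}·N(−d₂) − S·N(−d₁) = 80.731331 − 66.334133 = 14.397198
[NMP put K=132.13]
σ√T = 0.3593·√1.2755 = 0.405786
d₁ = (ln(S/K) + (r+σ²/2)T) / (σ√T) = (ln(102.88/132.13) + (0.0172+0.3593²/2)·1.2755) / 0.405786 = (-0.250223 + 0.104270) / 0.405786 = -0.359680
d₂ = d₁ − σ√T = -0.359680 − 0.405786 = -0.765466
e^{−rT} = 0.978300
N(−d₁) = 0.640457,  N(−d₂) = 0.778003
price = K·e^{−rT}·N(−d₂) − S·N(−d₁) = 100.566859 − 65.890184 = 34.676675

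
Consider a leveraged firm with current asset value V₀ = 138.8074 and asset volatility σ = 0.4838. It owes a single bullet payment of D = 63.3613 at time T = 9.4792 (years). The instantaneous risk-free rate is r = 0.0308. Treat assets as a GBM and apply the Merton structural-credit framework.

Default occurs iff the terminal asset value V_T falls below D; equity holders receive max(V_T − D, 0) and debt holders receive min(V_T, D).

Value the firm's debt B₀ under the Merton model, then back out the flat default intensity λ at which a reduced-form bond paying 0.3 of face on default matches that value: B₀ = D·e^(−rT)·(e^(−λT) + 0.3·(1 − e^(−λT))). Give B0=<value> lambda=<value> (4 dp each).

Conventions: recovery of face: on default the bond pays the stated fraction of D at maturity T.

B0=33.1151 lambda=0.0591

Apply the equity-as-call identities (strike 63.3613, horizon 9.4792 years):
d₁ = [ln(V₀/D) + (r + σ²/2)T] / (σ√T)
   = [ln(138.8074/63.3613) + (0.0308 + 0.5·0.4838²)·9.4792] / (0.4838·√9.4792)
   = [0.784234 + 1.401322] / 1.489538 = 1.467271
d₂ = d₁ − σ√T = 1.467271 − 1.489538 = -0.022268
N(d₁) = 0.928849,  N(d₂) = 0.491117,  e^(−rT) = 0.746799
E₀ = V₀·N(d₁) − D·e^(−rT)·N(d₂)
   = 138.8074·0.928849 − 63.3613·0.746799·0.491117 = 105.692328
B₀ = V₀ − E₀ = 138.8074 − 105.692328 = 33.115072
e^(−λT) = (B₀·e^(rT)/D − 0.3)/(1 − 0.3) = (33.1151·1.339049/63.3613 − 0.3)/0.7 = 0.57119901
λ = −ln(0.57119901)/9.4792 = 0.059079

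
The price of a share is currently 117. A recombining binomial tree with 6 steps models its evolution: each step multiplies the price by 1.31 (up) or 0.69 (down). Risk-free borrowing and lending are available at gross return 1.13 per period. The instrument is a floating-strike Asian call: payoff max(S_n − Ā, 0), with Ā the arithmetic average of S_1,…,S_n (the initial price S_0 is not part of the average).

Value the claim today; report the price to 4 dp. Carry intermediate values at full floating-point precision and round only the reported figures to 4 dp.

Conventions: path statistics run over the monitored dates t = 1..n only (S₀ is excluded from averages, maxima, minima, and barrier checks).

No-arbitrage gives p* = (R−d)/(u−d) = 0.7097: enumerate every path, weight its payoff by its p*-probability, and discount by R^6.
Enumerate all 2^6 = 64 price paths (U = up ×1.31, D = down ×0.69); each path with k up-moves has probability p*^k·(1−p*)^(6−k).
DDDDDD: Ā=38.7192, payoff=0.0000, prob=0.000599
UDDDDD: Ā=73.5104, payoff=0.0000, prob=0.001464
DUDDDD: Ā=61.4204, payoff=0.0000, prob=0.001464
UUDDDD: Ā=116.6098, payoff=0.0000, prob=0.003578
DDUDDD: Ā=53.0783, payoff=0.0000, prob=0.001464
UDUDDD: Ā=100.7719, payoff=0.0000, prob=0.003578
DUUDDD: Ā=88.6819, payoff=0.0000, prob=0.003578
UUUDDD: Ā=168.3671, payoff=0.0000, prob=0.008746
DDDUDD: Ā=47.3223, payoff=0.0000, prob=0.001464
UDDUDD: Ā=89.8437, payoff=0.0000, prob=0.003578
DUDUDD: Ā=77.7537, payoff=0.0000, prob=0.003578
UUDUDD: Ā=147.6194, payoff=0.0000, prob=0.008746
DDUUDD: Ā=69.4116, payoff=0.0000, prob=0.003578
UDUUDD: Ā=131.7815, payoff=0.0000, prob=0.008746
DUUUDD: Ā=119.6915, payoff=0.0000, prob=0.008746
UUUUDD: Ā=227.2404, payoff=0.0000, prob=0.021380
DDDDUD: Ā=43.3506, payoff=0.0000, prob=0.001464
UDDDUD: Ā=82.3033, payoff=0.0000, prob=0.003578
DUDDUD: Ā=70.2133, payoff=0.0000, prob=0.003578
UUDDUD: Ā=133.3035, payoff=0.0000, prob=0.008746
DDUDUD: Ā=61.8712, payoff=0.0000, prob=0.003578
UDUDUD: Ā=117.4656, payoff=0.0000, prob=0.008746
DUUDUD: Ā=105.3756, payoff=0.0000, prob=0.008746
UUUDUD: Ā=200.0610, payoff=0.0000, prob=0.021380
DDDUUD: Ā=56.1152, payoff=0.0000, prob=0.003578
UDDUUD: Ā=106.5375, payoff=0.0000, prob=0.008746
DUDUUD: Ā=94.4475, payoff=0.0000, prob=0.008746
UUDUUD: Ā=179.3133, payoff=0.0000, prob=0.021380
DDUUUD: Ā=86.1054, payoff=0.3012, prob=0.008746
UDUUUD: Ā=163.4754, payoff=0.5719, prob=0.021380
DUUUUD: Ā=151.3854, payoff=12.6619, prob=0.021380
UUUUUD: Ā=287.4129, payoff=24.0393, prob=0.052262
DDDDDU: Ā=40.6101, payoff=0.0000, prob=0.001464
UDDDDU: Ā=77.1004, payoff=0.0000, prob=0.003578
DUDDDU: Ā=65.0104, payoff=0.0000, prob=0.003578
UUDDDU: Ā=123.4256, payoff=0.0000, prob=0.008746
DDUDDU: Ā=56.6683, payoff=0.0000, prob=0.003578
UDUDDU: Ā=107.5877, payoff=0.0000, prob=0.008746
DUUDDU: Ā=95.4977, payoff=0.0000, prob=0.008746
UUUDDU: Ā=181.3072, payoff=0.0000, prob=0.021380
DDDUDU: Ā=50.9123, payoff=0.0000, prob=0.003578
UDDUDU: Ā=96.6595, payoff=0.0000, prob=0.008746
DUDUDU: Ā=84.5695, payoff=1.8371, prob=0.008746
UUDUDU: Ā=160.5595, payoff=3.4878, prob=0.021380
DDUUDU: Ā=76.2274, payoff=10.1792, prob=0.008746
UDUUDU: Ā=144.7216, payoff=19.3257, prob=0.021380
DUUUDU: Ā=132.6316, payoff=31.4157, prob=0.021380
UUUUDU: Ā=251.8079, payoff=59.6443, prob=0.052262
DDDDUU: Ā=46.9406, payoff=0.0000, prob=0.003578
UDDDUU: Ā=89.1191, payoff=0.0000, prob=0.008746
DUDDUU: Ā=77.0291, payoff=9.3775, prob=0.008746
UUDDUU: Ā=146.2437, payoff=17.8037, prob=0.021380
DDUDUU: Ā=68.6870, payoff=17.7196, prob=0.008746
UDUDUU: Ā=130.4058, payoff=33.6416, prob=0.021380
DUUDUU: Ā=118.3158, payoff=45.7316, prob=0.021380
UUUDUU: Ā=224.6285, payoff=86.8238, prob=0.052262
DDDUUU: Ā=62.9310, payoff=23.4757, prob=0.008746
UDDUUU: Ā=119.4776, payoff=44.5698, prob=0.021380
DUDUUU: Ā=107.3876, payoff=56.6598, prob=0.021380
UUDUUU: Ā=203.8808, payoff=107.5714, prob=0.052262
DDUUUU: Ā=99.0455, payoff=65.0019, prob=0.021380
UDUUUU: Ā=188.0429, payoff=123.4093, prob=0.052262
DUUUUU: Ā=175.9529, payoff=135.4993, prob=0.052262
UUUUUU: Ā=334.0555, payoff=257.2523, prob=0.127751
Price = Σ prob·payoff / R^6 = 68.552438 / 2.081952 = 32.9270

price = 32.9270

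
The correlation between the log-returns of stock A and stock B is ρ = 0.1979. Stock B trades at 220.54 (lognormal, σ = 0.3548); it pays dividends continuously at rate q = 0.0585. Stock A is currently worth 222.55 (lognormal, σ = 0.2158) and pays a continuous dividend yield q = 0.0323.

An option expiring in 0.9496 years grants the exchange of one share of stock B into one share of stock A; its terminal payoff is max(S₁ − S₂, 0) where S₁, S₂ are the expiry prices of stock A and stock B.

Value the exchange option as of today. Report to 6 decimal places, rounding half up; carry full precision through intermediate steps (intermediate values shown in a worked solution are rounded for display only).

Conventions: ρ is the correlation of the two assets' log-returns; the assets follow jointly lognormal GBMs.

σ_eff = √(σ₁² + σ₂² − 2ρσ₁σ₂) = √(0.2158² + 0.3548² − 2·0.1979·0.2158·0.3548) = 0.377025
d₁ = (ln(S₁/S₂) + (q₂ − q₁ + σ_eff²/2)T) / (σ_eff√T) = (ln(222.55/220.54) + (0.0585 − 0.0323 + 0.071074)·0.9496) / 0.367401 = 0.276112
d₂ = d₁ − σ_eff√T = 0.276112 − 0.367401 = -0.091289
N(d₁) = 0.608769,  N(d₂) = 0.463632
V = S₁·e^{−q₁T}·N(d₁) − S₂·e^{−q₂T}·N(d₂) = 131.389157 − 96.724083 = 34.665074
Key observation: no risk-free rate is needed — with the second asset as numeraire the exchange option is a call on the ratio S₁/S₂, and r cancels out of the value.

exchange price = 34.665074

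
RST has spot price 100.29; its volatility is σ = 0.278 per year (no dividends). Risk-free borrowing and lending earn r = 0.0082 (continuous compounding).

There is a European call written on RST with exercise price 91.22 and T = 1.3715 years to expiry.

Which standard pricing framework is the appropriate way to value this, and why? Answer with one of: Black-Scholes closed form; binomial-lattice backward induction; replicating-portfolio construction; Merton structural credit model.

Key observation: the strike-91.22 call on RST is European-exercise on a continuously-modelled lognormal underlying, so its value is a single closed-form evaluation.

framework: Black-Scholes closed form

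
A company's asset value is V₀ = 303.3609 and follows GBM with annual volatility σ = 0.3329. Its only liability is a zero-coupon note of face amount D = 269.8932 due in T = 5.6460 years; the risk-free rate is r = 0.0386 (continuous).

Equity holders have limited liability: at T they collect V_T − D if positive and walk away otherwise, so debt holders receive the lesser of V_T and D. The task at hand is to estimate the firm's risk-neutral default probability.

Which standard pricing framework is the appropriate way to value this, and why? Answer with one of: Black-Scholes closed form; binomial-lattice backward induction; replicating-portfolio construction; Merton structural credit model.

Key observation: with the firm-asset dynamics (V₀ = 303.3609) and a single zero-coupon liability of face 269.8932 given, debt value, spread, and default probability all derive from the option view of the balance sheet.

framework: Merton structural credit model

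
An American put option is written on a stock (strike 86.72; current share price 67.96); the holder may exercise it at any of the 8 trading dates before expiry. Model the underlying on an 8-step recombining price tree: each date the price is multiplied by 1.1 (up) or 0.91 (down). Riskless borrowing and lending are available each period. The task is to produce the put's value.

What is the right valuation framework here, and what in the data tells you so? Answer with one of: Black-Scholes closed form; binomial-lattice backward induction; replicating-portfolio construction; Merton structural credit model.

Key observation: early exercise of the strike-86.72 put must be checked at each of the 8 dates (spot 67.96), which forces a node-by-node comparison of intrinsic and continuation value backward from expiry.

framework: binomial-lattice backward induction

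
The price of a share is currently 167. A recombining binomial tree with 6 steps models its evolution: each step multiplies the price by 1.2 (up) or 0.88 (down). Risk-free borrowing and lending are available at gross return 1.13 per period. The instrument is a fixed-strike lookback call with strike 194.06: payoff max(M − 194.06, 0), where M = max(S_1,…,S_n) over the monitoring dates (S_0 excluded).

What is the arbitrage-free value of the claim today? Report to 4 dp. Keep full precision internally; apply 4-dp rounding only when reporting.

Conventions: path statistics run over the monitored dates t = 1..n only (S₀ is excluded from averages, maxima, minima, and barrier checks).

With p* = (R−d)/(u−d) = 0.7812, sum probability × payoff across the paths and divide by R^6.
Enumerate all 2^6 = 64 price paths (U = up ×1.2, D = down ×0.88); each path with k up-moves has probability p*^k·(1−p*)^(6−k).
DDDDDD: M=146.9600, payoff=0.0000, prob=0.000110
UDDDDD: M=200.4000, payoff=6.3400, prob=0.000391
DUDDDD: M=176.3520, payoff=0.0000, prob=0.000391
UUDDDD: M=240.4800, payoff=46.4200, prob=0.001398
DDUDDD: M=155.1898, payoff=0.0000, prob=0.000391
UDUDDD: M=211.6224, payoff=17.5624, prob=0.001398
DUUDDD: M=211.6224, payoff=17.5624, prob=0.001398
UUUDDD: M=288.5760, payoff=94.5160, prob=0.004991
DDDUDD: M=146.9600, payoff=0.0000, prob=0.000391
UDDUDD: M=200.4000, payoff=6.3400, prob=0.001398
DUDUDD: M=186.2277, payoff=0.0000, prob=0.001398
UUDUDD: M=253.9469, payoff=59.8869, prob=0.004991
DDUUDD: M=186.2277, payoff=0.0000, prob=0.001398
UDUUDD: M=253.9469, payoff=59.8869, prob=0.004991
DUUUDD: M=253.9469, payoff=59.8869, prob=0.004991
UUUUDD: M=346.2912, payoff=152.2312, prob=0.017826
DDDDUD: M=146.9600, payoff=0.0000, prob=0.000391
UDDDUD: M=200.4000, payoff=6.3400, prob=0.001398
DUDDUD: M=176.3520, payoff=0.0000, prob=0.001398
UUDDUD: M=240.4800, payoff=46.4200, prob=0.004991
DDUDUD: M=163.8804, payoff=0.0000, prob=0.001398
UDUDUD: M=223.4733, payoff=29.4133, prob=0.004991
DUUDUD: M=223.4733, payoff=29.4133, prob=0.004991
UUUDUD: M=304.7363, payoff=110.6763, prob=0.017826
DDDUUD: M=163.8804, payoff=0.0000, prob=0.001398
UDDUUD: M=223.4733, payoff=29.4133, prob=0.004991
DUDUUD: M=223.4733, payoff=29.4133, prob=0.004991
UUDUUD: M=304.7363, payoff=110.6763, prob=0.017826
DDUUUD: M=223.4733, payoff=29.4133, prob=0.004991
UDUUUD: M=304.7363, payoff=110.6763, prob=0.017826
DUUUUD: M=304.7363, payoff=110.6763, prob=0.017826
UUUUUD: M=415.5494, payoff=221.4894, prob=0.063665
DDDDDU: M=146.9600, payoff=0.0000, prob=0.000391
UDDDDU: M=200.4000, payoff=6.3400, prob=0.001398
DUDDDU: M=176.3520, payoff=0.0000, prob=0.001398
UUDDDU: M=240.4800, payoff=46.4200, prob=0.004991
DDUDDU: M=155.1898, payoff=0.0000, prob=0.001398
UDUDDU: M=211.6224, payoff=17.5624, prob=0.004991
DUUDDU: M=211.6224, payoff=17.5624, prob=0.004991
UUUDDU: M=288.5760, payoff=94.5160, prob=0.017826
DDDUDU: M=146.9600, payoff=0.0000, prob=0.001398
UDDUDU: M=200.4000, payoff=6.3400, prob=0.004991
DUDUDU: M=196.6565, payoff=2.5965, prob=0.004991
UUDUDU: M=268.1679, payoff=74.1079, prob=0.017826
DDUUDU: M=196.6565, payoff=2.5965, prob=0.004991
UDUUDU: M=268.1679, payoff=74.1079, prob=0.017826
DUUUDU: M=268.1679, payoff=74.1079, prob=0.017826
UUUUDU: M=365.6835, payoff=171.6235, prob=0.063665
DDDDUU: M=146.9600, payoff=0.0000, prob=0.001398
UDDDUU: M=200.4000, payoff=6.3400, prob=0.004991
DUDDUU: M=196.6565, payoff=2.5965, prob=0.004991
UUDDUU: M=268.1679, payoff=74.1079, prob=0.017826
DDUDUU: M=196.6565, payoff=2.5965, prob=0.004991
UDUDUU: M=268.1679, payoff=74.1079, prob=0.017826
DUUDUU: M=268.1679, payoff=74.1079, prob=0.017826
UUUDUU: M=365.6835, payoff=171.6235, prob=0.063665
DDDUUU: M=196.6565, payoff=2.5965, prob=0.004991
UDDUUU: M=268.1679, payoff=74.1079, prob=0.017826
DUDUUU: M=268.1679, payoff=74.1079, prob=0.017826
UUDUUU: M=365.6835, payoff=171.6235, prob=0.063665
DDUUUU: M=268.1679, payoff=74.1079, prob=0.017826
UDUUUU: M=365.6835, payoff=171.6235, prob=0.063665
DUUUUU: M=365.6835, payoff=171.6235, prob=0.063665
UUUUUU: M=498.6593, payoff=304.5993, prob=0.227374
Price = Σ prob·payoff / R^6 = 165.182760 / 2.081952 = 79.3403

price = 79.3403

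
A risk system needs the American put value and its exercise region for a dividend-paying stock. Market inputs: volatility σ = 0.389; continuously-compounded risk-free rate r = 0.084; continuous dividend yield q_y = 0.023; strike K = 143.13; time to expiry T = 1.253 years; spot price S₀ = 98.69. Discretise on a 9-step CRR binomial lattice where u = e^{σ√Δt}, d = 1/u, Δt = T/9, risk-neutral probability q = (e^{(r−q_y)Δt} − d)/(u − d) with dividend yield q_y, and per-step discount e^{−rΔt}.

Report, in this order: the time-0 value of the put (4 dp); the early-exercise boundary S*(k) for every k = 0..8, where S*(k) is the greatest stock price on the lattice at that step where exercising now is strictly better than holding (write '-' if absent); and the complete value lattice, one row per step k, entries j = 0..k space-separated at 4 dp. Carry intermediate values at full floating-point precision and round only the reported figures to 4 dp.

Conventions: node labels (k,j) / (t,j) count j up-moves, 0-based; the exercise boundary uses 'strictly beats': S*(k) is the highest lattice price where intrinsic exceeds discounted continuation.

params: Δt=0.13922 u=1.15621 d=0.86490 q=0.49305 e^(-rΔt)=0.98837
t_9 payoffs: 116.4030 107.4009 95.3668 79.2793 57.7734 29.0238 0.0000 0.0000 0.0000 0.0000
t_8: node(8,0) S=30.9019 payoff=112.2281 vs cont=110.6628 → 112.2281 [stop]  node(8,1) S=41.3102 payoff=101.8198 vs cont=100.2877 → 101.8198 [stop]  node(8,2) S=55.2242 payoff=87.9058 vs cont=86.4182 → 87.9058 [stop]  node(8,3) S=73.8246 payoff=69.3054 vs cont=67.8773 → 69.3054 [stop]  node(8,4) S=98.6900 payoff=44.4400 vs cont=43.0914 → 44.4400 [stop]  node(8,5) S=131.9304 payoff=11.1996 vs cont=14.5424 → 14.5424 [wait]  node(8,6) S=176.3668 payoff=0.0000 vs cont=0.0000 → 0.0000 [wait]  node(8,7) S=235.7701 payoff=0.0000 vs cont=0.0000 → 0.0000 [wait]  node(8,8) S=315.1814 payoff=0.0000 vs cont=0.0000 → 0.0000 [wait]  ⇒ S*(8)=98.6900
t_7: node(7,0) S=35.7291 payoff=107.4009 vs cont=105.8511 → 107.4009 [stop]  node(7,1) S=47.7632 payoff=95.3668 vs cont=93.8554 → 95.3668 [stop]  node(7,2) S=63.8507 payoff=79.2793 vs cont=77.8194 → 79.2793 [stop]  node(7,3) S=85.3566 payoff=57.7734 vs cont=56.3822 → 57.7734 [stop]  node(7,4) S=114.1062 payoff=29.0238 vs cont=29.3536 → 29.3536 [wait]  node(7,5) S=152.5390 payoff=0.0000 vs cont=7.2865 → 7.2865 [wait]  node(7,6) S=203.9167 payoff=0.0000 vs cont=0.0000 → 0.0000 [wait]  node(7,7) S=272.5993 payoff=0.0000 vs cont=0.0000 → 0.0000 [wait]  ⇒ S*(7)=85.3566
t_6: node(6,0) S=41.3102 payoff=101.8198 vs cont=100.2877 → 101.8198 [stop]  node(6,1) S=55.2242 payoff=87.9058 vs cont=86.4182 → 87.9058 [stop]  node(6,2) S=73.8246 payoff=69.3054 vs cont=67.8773 → 69.3054 [stop]  node(6,3) S=98.6900 payoff=44.4400 vs cont=43.2521 → 44.4400 [stop]  node(6,4) S=131.9304 payoff=11.1996 vs cont=18.2586 → 18.2586 [wait]  node(6,5) S=176.3668 payoff=0.0000 vs cont=3.6509 → 3.6509 [wait]  node(6,6) S=235.7701 payoff=0.0000 vs cont=0.0000 → 0.0000 [wait]  ⇒ S*(6)=98.6900
t_5: node(5,0) S=47.7632 payoff=95.3668 vs cont=93.8554 → 95.3668 [stop]  node(5,1) S=63.8507 payoff=79.2793 vs cont=77.8194 → 79.2793 [stop]  node(5,2) S=85.3566 payoff=57.7734 vs cont=56.3822 → 57.7734 [stop]  node(5,3) S=114.1062 payoff=29.0238 vs cont=31.1645 → 31.1645 [wait]  node(5,4) S=152.5390 payoff=0.0000 vs cont=10.9277 → 10.9277 [wait]  node(5,5) S=203.9167 payoff=0.0000 vs cont=1.8293 → 1.8293 [wait]  ⇒ S*(5)=85.3566
t_4: node(4,0) S=55.2242 payoff=87.9058 vs cont=86.4182 → 87.9058 [stop]  node(4,1) S=73.8246 payoff=69.3054 vs cont=67.8773 → 69.3054 [stop]  node(4,2) S=98.6900 payoff=44.4400 vs cont=44.1346 → 44.4400 [stop]  node(4,3) S=131.9304 payoff=11.1996 vs cont=20.9403 → 20.9403 [wait]  node(4,4) S=176.3668 payoff=0.0000 vs cont=6.3668 → 6.3668 [wait]  ⇒ S*(4)=98.6900
t_3: node(3,0) S=63.8507 payoff=79.2793 vs cont=77.8194 → 79.2793 [stop]  node(3,1) S=85.3566 payoff=57.7734 vs cont=56.3822 → 57.7734 [stop]  node(3,2) S=114.1062 payoff=29.0238 vs cont=32.4714 → 32.4714 [wait]  node(3,3) S=152.5390 payoff=0.0000 vs cont=13.5949 → 13.5949 [wait]  ⇒ S*(3)=85.3566
t_2: node(2,0) S=73.8246 payoff=69.3054 vs cont=67.8773 → 69.3054 [stop]  node(2,1) S=98.6900 payoff=44.4400 vs cont=44.7715 → 44.7715 [wait]  node(2,2) S=131.9304 payoff=11.1996 vs cont=22.8949 → 22.8949 [wait]  ⇒ S*(2)=73.8246
t_1: node(1,0) S=85.3566 payoff=57.7734 vs cont=56.5437 → 57.7734 [stop]  node(1,1) S=114.1062 payoff=29.0238 vs cont=33.5900 → 33.5900 [wait]  ⇒ S*(1)=85.3566
t_0: node(0,0) S=98.6900 payoff=44.4400 vs cont=45.3166 → 45.3166 [wait]  ⇒ S*(0)=-

price = 45.3166
boundary = - 85.3566 73.8246 85.3566 98.6900 85.3566 98.6900 85.3566 98.6900
tree:
45.3166
57.7734 33.5900
69.3054 44.7715 22.8949
79.2793 57.7734 32.4714 13.5949
87.9058 69.3054 44.4400 20.9403 6.3668
95.3668 79.2793 57.7734 31.1645 10.9277 1.8293
101.8198 87.9058 69.3054 44.4400 18.2586 3.6509 0.0000
107.4009 95.3668 79.2793 57.7734 29.3536 7.2865 0.0000 0.0000
112.2281 101.8198 87.9058 69.3054 44.4400 14.5424 0.0000 0.0000 0.0000
116.4030 107.4009 95.3668 79.2793 57.7734 29.0238 0.0000 0.0000 0.0000 0.0000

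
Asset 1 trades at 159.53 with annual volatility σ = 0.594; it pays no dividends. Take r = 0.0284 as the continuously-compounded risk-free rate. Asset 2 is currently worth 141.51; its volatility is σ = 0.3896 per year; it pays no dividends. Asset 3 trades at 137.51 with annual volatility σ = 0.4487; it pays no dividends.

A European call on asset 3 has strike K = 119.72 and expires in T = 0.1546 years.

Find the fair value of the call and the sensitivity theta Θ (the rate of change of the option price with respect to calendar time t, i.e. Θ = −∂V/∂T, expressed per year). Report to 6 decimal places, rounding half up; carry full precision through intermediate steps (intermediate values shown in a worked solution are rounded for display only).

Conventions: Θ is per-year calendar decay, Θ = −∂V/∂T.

price = 20.975222
Θ = -23.497172

σ√T = 0.4487·√0.1546 = 0.176425
d₁ = (ln(S/K) + (r+σ²/2)T) / (σ√T) = (ln(137.51/119.72) + (0.0284+0.4487²/2)·0.1546) / 0.176425 = (0.138541 + 0.019954) / 0.176425 = 0.898366
d₂ = d₁ − σ√T = 0.898366 − 0.176425 = 0.721941
e^{−rT} = 0.995619
N(d₁) = 0.815505,  N(d₂) = 0.764835
Call price V = S·N(d₁) − K·e^{−rT}·N(d₂) = 112.140075 − 91.164853 = 20.975222
φ(d₁) = (1/√(2π))·e^{−d₁²/2} = 0.266476
Θ = −S·φ(d₁)·σ/(2√T) − r·K·e^{−rT}·N(d₂) = −20.908090 − 2.589082 = -23.497172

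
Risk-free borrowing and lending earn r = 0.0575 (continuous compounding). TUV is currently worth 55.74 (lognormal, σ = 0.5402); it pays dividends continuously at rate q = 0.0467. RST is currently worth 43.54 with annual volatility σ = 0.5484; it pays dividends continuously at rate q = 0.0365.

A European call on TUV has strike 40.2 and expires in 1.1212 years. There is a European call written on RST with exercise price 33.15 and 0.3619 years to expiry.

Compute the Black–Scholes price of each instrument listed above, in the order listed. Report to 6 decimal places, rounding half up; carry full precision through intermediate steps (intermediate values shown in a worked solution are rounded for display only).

price(TUV call K=40.2) = 19.472366
price(RST call K=33.15) = 11.846754

[TUV call K=40.2]
σ√T = 0.5402·√1.1212 = 0.572000
d₁ = (ln(S/K) + (r−q+σ²/2)T) / (σ√T) = (ln(55.74/40.2) + (0.0575−0.0467+0.5402²/2)·1.1212) / 0.572000 = (0.326831 + 0.175701) / 0.572000 = 0.878552
d₂ = d₁ − σ√T = 0.878552 − 0.572000 = 0.306552
e^{−rT} = 0.937565
e^{−qT} = 0.948987
N(d₁) = 0.810178,  N(d₂) = 0.620408
price = S·e^{−qT}·N(d₁) − K·e^{−rT}·N(d₂) = 42.855614 − 23.383248 = 19.472366
[RST call K=33.15]
σ√T = 0.5484·√0.3619 = 0.329907
d₁ = (ln(S/K) + (r−q+σ²/2)T) / (σ√T) = (ln(43.54/33.15) + (0.0575−0.0365+0.5484²/2)·0.3619) / 0.329907 = (0.272637 + 0.062019) / 0.329907 = 1.014396
d₂ = d₁ − σ√T = 1.014396 − 0.329907 = 0.684489
e^{−rT} = 0.979406
e^{−qT} = 0.986878
N(d₁) = 0.844803,  N(d₂) = 0.753167
price = S·e^{−qT}·N(d₁) − K·e^{−rT}·N(d₂) = 36.300049 − 24.453294 = 11.846754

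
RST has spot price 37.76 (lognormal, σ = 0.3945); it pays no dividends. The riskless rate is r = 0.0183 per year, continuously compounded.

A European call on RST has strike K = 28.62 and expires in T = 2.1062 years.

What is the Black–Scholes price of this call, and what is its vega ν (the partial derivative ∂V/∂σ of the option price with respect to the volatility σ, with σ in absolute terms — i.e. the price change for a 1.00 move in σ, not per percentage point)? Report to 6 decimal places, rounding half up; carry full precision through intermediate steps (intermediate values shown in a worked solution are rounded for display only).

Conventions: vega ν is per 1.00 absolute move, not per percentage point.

σ√T = 0.3945·√2.1062 = 0.572528
d₁ = (ln(S/K) + (r+σ²/2)T) / (σ√T) = (ln(37.76/28.62) + (0.0183+0.3945²/2)·2.1062) / 0.572528 = (0.277145 + 0.202438) / 0.572528 = 0.837657
d₂ = d₁ − σ√T = 0.837657 − 0.572528 = 0.265129
e^{−rT} = 0.962190
N(d₁) = 0.798888,  N(d₂) = 0.604545
Call price V = S·N(d₁) − K·e^{−rT}·N(d₂) = 30.166024 − 16.647883 = 13.518141
φ(d₁) = (1/√(2π))·e^{−d₁²/2} = 0.280895
ν = S·φ(d₁)·√T = 15.393106

price = 13.518141
ν = 15.393106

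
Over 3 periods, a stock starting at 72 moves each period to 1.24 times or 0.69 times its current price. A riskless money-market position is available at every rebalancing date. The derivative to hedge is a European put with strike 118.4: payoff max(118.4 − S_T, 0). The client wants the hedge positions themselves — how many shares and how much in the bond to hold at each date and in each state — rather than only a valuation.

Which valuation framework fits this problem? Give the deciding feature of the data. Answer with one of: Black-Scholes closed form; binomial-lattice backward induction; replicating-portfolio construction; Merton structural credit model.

framework: replicating-portfolio construction

Key observation: the deliverable is the dynamic trading strategy on the 3-step tree (spot 72, moves 1.24 and 0.69), so the valuation must go through the node-by-node replicating-portfolio solve.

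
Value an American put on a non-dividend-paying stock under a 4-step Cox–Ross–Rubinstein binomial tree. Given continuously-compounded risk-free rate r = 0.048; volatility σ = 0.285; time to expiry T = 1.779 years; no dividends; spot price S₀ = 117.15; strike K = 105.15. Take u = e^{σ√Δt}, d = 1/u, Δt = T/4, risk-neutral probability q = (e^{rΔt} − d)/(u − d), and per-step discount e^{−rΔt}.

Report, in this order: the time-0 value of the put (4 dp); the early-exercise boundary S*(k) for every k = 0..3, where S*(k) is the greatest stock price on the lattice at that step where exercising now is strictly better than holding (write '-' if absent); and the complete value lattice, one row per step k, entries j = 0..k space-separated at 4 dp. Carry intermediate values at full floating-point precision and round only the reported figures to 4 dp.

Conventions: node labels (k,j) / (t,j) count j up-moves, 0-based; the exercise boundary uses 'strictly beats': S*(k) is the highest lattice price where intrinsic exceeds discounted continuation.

price = 8.5551
boundary = - - 80.1039 66.2383
tree:
8.5551
14.9191 2.7800
25.0461 5.7846 0.0000
38.9117 12.0367 0.0000 0.0000
50.3772 25.0461 0.0000 0.0000 0.0000

params: Δt=0.44475 u=1.20933 d=0.82691 q=0.50905 e^(-rΔt)=0.97888
t_4 payoffs: 50.3772 25.0461 0.0000 0.0000 0.0000
t_3: node(3,0) S=66.2383 payoff=38.9117 vs cont=36.6907 → 38.9117 [stop]  node(3,1) S=96.8719 payoff=8.2781 vs cont=12.0367 → 12.0367 [wait]  node(3,2) S=141.6728 payoff=0.0000 vs cont=0.0000 → 0.0000 [wait]  node(3,3) S=207.1931 payoff=0.0000 vs cont=0.0000 → 0.0000 [wait]  ⇒ S*(3)=66.2383
t_2: node(2,0) S=80.1039 payoff=25.0461 vs cont=24.6981 → 25.0461 [stop]  node(2,1) S=117.1500 payoff=0.0000 vs cont=5.7846 → 5.7846 [wait]  node(2,2) S=171.3290 payoff=0.0000 vs cont=0.0000 → 0.0000 [wait]  ⇒ S*(2)=80.1039
t_1: node(1,0) S=96.8719 payoff=8.2781 vs cont=14.9191 → 14.9191 [wait]  node(1,1) S=141.6728 payoff=0.0000 vs cont=2.7800 → 2.7800 [wait]  ⇒ S*(1)=-
t_0: node(0,0) S=117.1500 payoff=0.0000 vs cont=8.5551 → 8.5551 [wait]  ⇒ S*(0)=-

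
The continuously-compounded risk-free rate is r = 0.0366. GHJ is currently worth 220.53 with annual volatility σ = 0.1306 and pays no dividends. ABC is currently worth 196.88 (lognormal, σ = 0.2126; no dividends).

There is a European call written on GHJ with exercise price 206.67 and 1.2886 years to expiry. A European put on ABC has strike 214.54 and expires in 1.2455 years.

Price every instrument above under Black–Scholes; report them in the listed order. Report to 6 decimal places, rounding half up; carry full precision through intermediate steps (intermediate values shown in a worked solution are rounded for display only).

[GHJ call K=206.67]
σ√T = 0.1306·√1.2886 = 0.148253
d₁ = (ln(S/K) + (r+σ²/2)T) / (σ√T) = (ln(220.53/206.67) + (0.0366+0.1306²/2)·1.2886) / 0.148253 = (0.064910 + 0.058152) / 0.148253 = 0.830087
d₂ = d₁ − σ√T = 0.830087 − 0.148253 = 0.681835
e^{−rT} = 0.953932
N(d₁) = 0.796755,  N(d₂) = 0.752328
price = S·N(d₁) − K·e^{−rT}·N(d₂) = 175.708450 − 148.320887 = 27.387563
[ABC put K=214.54]
σ√T = 0.2126·√1.2455 = 0.237266
d₁ = (ln(S/K) + (r+σ²/2)T) / (σ√T) = (ln(196.88/214.54) + (0.0366+0.2126²/2)·1.2455) / 0.237266 = (-0.085902 + 0.073733) / 0.237266 = -0.051288
d₂ = d₁ − σ√T = -0.051288 − 0.237266 = -0.288554
e^{−rT} = 0.955438
N(−d₁) = 0.520452,  N(−d₂) = 0.613539
price = K·e^{−rT}·N(−d₂) − S·N(−d₁) = 125.762972 − 102.466613 = 23.296359

price(GHJ call K=206.67) = 27.387563
price(ABC put K=214.54) = 23.296359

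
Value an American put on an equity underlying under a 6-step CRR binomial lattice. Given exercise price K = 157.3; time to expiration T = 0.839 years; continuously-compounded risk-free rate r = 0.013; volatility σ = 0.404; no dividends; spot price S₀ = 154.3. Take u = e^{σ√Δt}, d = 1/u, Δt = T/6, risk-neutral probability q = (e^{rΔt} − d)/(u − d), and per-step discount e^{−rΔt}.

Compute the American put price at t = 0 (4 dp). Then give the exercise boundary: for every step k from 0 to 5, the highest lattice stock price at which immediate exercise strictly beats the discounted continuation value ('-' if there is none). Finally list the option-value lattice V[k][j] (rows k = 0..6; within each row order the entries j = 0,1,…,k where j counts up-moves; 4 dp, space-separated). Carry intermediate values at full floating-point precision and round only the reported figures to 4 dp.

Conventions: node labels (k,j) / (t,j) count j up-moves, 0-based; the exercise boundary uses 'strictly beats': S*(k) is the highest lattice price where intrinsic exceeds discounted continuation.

Δt=0.13983  u=1.16308  d=0.85978  q=0.46830  discount=0.99818
step 6 (expiry): payoffs max(K−S,0) = 94.9689 72.9810 43.2368 3.0000 0.0000 0.0000 0.0000
step 5: (k=5,j=0): S=72.4962, K−S=84.8038, hold=84.5181 ⇒ V=84.8038 exercise | (k=5,j=1): S=98.0698, K−S=59.2302, hold=58.9445 ⇒ V=59.2302 exercise | (k=5,j=2): S=132.6648, K−S=24.6352, hold=24.3495 ⇒ V=24.6352 exercise | (k=5,j=3): S=179.4635, K−S=0.0000, hold=1.5922 ⇒ V=1.5922 continue | (k=5,j=4): S=242.7708, K−S=0.0000, hold=0.0000 ⇒ V=0.0000 continue | (k=5,j=5): S=328.4102, K−S=0.0000, hold=0.0000 ⇒ V=0.0000 continue  boundary S*=132.6648
step 4: (k=4,j=0): S=84.3190, K−S=72.9810, hold=72.6953 ⇒ V=72.9810 exercise | (k=4,j=1): S=114.0632, K−S=43.2368, hold=42.9511 ⇒ V=43.2368 exercise | (k=4,j=2): S=154.3000, K−S=3.0000, hold=13.8189 ⇒ V=13.8189 continue | (k=4,j=3): S=208.7307, K−S=0.0000, hold=0.8450 ⇒ V=0.8450 continue | (k=4,j=4): S=282.3622, K−S=0.0000, hold=0.0000 ⇒ V=0.0000 continue  boundary S*=114.0632
step 3: (k=3,j=0): S=98.0698, K−S=59.2302, hold=58.9445 ⇒ V=59.2302 exercise | (k=3,j=1): S=132.6648, K−S=24.6352, hold=29.4068 ⇒ V=29.4068 continue | (k=3,j=2): S=179.4635, K−S=0.0000, hold=7.7292 ⇒ V=7.7292 continue | (k=3,j=3): S=242.7708, K−S=0.0000, hold=0.4485 ⇒ V=0.4485 continue  boundary S*=98.0698
step 2: (k=2,j=0): S=114.0632, K−S=43.2368, hold=45.1816 ⇒ V=45.1816 continue | (k=2,j=1): S=154.3000, K−S=3.0000, hold=19.2202 ⇒ V=19.2202 continue | (k=2,j=2): S=208.7307, K−S=0.0000, hold=4.3118 ⇒ V=4.3118 continue  boundary S*=-
step 1: (k=1,j=0): S=132.6648, K−S=24.6352, hold=32.9638 ⇒ V=32.9638 continue | (k=1,j=1): S=179.4635, K−S=0.0000, hold=12.2163 ⇒ V=12.2163 continue  boundary S*=-
step 0: (k=0,j=0): S=154.3000, K−S=3.0000, hold=23.2055 ⇒ V=23.2055 continue  boundary S*=-

price = 23.2055
boundary = - - - 98.0698 114.0632 132.6648
tree:
23.2055
32.9638 12.2163
45.1816 19.2202 4.3118
59.2302 29.4068 7.7292 0.4485
72.9810 43.2368 13.8189 0.8450 0.0000
84.8038 59.2302 24.6352 1.5922 0.0000 0.0000
94.9689 72.9810 43.2368 3.0000 0.0000 0.0000 0.0000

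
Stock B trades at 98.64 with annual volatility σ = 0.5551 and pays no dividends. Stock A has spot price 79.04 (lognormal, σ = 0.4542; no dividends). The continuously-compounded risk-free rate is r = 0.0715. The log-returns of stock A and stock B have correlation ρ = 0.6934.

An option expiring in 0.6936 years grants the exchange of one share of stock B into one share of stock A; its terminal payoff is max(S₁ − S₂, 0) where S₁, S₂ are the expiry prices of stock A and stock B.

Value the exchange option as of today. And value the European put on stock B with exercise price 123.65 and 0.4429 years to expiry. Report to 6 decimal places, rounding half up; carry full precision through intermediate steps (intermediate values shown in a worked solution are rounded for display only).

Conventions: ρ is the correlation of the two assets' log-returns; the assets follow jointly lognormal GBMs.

exchange price = 4.561625
price(stock B put K=123.65) = 28.714619

σ_eff = √(σ₁² + σ₂² − 2ρσ₁σ₂) = √(0.4542² + 0.5551² − 2·0.6934·0.4542·0.5551) = 0.405937
d₁ = (ln(S₁/S₂) + (q₂ − q₁ + σ_eff²/2)T) / (σ_eff√T) = (ln(79.04/98.64) + (0.0 − 0.0 + 0.082392)·0.6936) / 0.338075 = -0.486210
d₂ = d₁ − σ_eff√T = -0.486210 − 0.338075 = -0.824285
N(d₁) = 0.313409,  N(d₂) = 0.204889
V = S₁·e^{−q₁T}·N(d₁) − S₂·e^{−q₂T}·N(d₂) = 24.771856 − 20.210232 = 4.561625
[vanilla: stock B put K=123.65]
σ√T = 0.5551·√0.4429 = 0.369423
d₁ = (ln(S/K) + (r+σ²/2)T) / (σ√T) = (ln(98.64/123.65) + (0.0715+0.5551²/2)·0.4429) / 0.369423 = (-0.225978 + 0.099904) / 0.369423 = -0.341273
d₂ = d₁ − σ√T = -0.341273 − 0.369423 = -0.710696
e^{−rT} = 0.968829
N(−d₁) = 0.633551,  N(−d₂) = 0.761364
price = K·e^{−rT}·N(−d₂) − S·N(−d₁) = 91.208079 − 62.493460 = 28.714619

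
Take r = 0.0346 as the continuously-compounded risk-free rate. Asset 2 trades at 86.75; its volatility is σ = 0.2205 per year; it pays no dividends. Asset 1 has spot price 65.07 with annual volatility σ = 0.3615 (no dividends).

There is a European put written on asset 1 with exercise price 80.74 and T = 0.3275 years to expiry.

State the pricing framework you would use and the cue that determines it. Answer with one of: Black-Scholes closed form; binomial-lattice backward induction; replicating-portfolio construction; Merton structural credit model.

framework: Black-Scholes closed form

Key observation: a European claim on asset 1 (strike 80.74) — a lognormal (GBM) underlying with constant rate and volatility — has an exact closed-form value; no lattice or capital structure is involved.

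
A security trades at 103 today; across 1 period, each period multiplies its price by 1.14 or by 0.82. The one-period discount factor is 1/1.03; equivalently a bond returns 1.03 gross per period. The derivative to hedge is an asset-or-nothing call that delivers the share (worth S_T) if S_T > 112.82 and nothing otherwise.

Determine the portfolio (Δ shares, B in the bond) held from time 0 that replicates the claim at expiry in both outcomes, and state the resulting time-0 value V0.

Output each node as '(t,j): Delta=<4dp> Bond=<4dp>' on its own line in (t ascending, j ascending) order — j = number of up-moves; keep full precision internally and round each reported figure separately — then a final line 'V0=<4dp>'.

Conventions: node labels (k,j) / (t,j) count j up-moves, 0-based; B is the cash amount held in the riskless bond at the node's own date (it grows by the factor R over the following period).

Arbitrage-free pricing uses the up-move probability p* = (R−d)/(u−d) = 0.6563, discounting each step at R = 1.03.
Expiry values: V(1,0)=0.0000, V(1,1)=117.4200
Node (0,0) S=103.0000: V=(p*·117.4200+(1−p*)·0.0000)/1.03=74.8125; Δ=(117.4200−0.0000)/(117.4200−84.4600)=3.5625; B=V−Δ·S=-292.1250
Check: Δ(0,0)·S0 + B(0,0) = 74.8125 = V0.

(0,0): Delta=3.5625 Bond=-292.1250
V0=74.8125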